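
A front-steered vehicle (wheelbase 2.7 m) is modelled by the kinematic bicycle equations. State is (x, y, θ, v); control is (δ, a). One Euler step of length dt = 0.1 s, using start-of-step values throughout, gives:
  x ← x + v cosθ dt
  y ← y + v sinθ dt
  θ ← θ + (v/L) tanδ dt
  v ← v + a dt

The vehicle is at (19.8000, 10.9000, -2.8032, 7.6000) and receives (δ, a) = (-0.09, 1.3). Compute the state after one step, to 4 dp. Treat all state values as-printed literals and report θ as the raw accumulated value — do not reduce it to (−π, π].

(19.0831, 10.6477, -2.8286, 7.7300)

x' = 19.8000 + 7.6000·cos(-2.8032)·0.1 = 19.0831
y' = 10.9000 + 7.6000·sin(-2.8032)·0.1 = 10.6477
θ' = -2.8032 + (7.6000/2.7)·tan(-0.09)·0.1 = -2.8286
v' = 7.6000 + 1.3000·0.1 = 7.7300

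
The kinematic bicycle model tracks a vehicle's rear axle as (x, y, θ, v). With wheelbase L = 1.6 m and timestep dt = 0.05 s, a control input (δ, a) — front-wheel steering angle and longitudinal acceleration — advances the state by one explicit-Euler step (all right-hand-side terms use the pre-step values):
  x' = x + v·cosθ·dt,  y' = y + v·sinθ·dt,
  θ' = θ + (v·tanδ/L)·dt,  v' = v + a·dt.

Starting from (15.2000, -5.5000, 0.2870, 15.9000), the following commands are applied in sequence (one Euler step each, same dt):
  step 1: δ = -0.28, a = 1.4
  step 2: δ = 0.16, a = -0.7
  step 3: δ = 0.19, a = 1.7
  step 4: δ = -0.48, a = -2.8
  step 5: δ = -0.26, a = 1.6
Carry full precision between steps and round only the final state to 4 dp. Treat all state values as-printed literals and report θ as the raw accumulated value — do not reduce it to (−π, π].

(19.0822, -4.6830, -0.0722, 15.9600)

after step 1 (δ=-0.28, a=1.4): (15.962482, -5.274954, 0.144121, 15.970000)
after step 2 (δ=0.16, a=-0.7): (16.752704, -5.160271, 0.224660, 15.935000)
after step 3 (δ=0.19, a=1.7): (17.529432, -4.982776, 0.320429, 16.020000)
after step 4 (δ=-0.48, a=-2.8): (18.289661, -4.730482, 0.059798, 15.880000)
after step 5 (δ=-0.26, a=1.6): (19.082242, -4.683030, -0.072215, 15.960000)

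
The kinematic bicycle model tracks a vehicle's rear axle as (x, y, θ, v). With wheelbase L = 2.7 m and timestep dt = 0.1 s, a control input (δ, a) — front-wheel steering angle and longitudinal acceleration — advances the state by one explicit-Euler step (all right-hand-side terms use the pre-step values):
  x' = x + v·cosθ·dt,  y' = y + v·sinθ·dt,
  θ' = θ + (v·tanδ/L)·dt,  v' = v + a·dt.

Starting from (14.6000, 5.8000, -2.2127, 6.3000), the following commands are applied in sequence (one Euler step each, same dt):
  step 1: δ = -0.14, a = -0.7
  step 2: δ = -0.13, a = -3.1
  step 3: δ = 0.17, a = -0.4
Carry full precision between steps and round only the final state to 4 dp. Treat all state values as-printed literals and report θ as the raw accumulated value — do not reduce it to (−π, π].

after step 1 (δ=-0.14, a=-0.7): (14.222806, 5.295397, -2.245582, 6.230000)
after step 2 (δ=-0.13, a=-3.1): (13.833599, 4.808933, -2.275748, 5.920000)
after step 3 (δ=0.17, a=-0.4): (13.449985, 4.358040, -2.238111, 5.880000)

(13.4500, 4.3580, -2.2381, 5.8800)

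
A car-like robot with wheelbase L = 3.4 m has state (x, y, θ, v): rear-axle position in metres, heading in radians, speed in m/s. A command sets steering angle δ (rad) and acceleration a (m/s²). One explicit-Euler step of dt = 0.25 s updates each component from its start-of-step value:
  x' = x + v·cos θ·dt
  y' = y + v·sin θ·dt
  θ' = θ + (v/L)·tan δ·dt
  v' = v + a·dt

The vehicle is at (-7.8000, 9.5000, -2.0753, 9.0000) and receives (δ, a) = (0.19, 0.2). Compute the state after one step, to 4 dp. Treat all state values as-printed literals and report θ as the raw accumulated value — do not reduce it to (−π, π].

x' = -7.8000 + 9.0000·cos(-2.0753)·0.25 = -8.8876
y' = 9.5000 + 9.0000·sin(-2.0753)·0.25 = 7.5303
θ' = -2.0753 + (9.0000/3.4)·tan(0.19)·0.25 = -1.9480
v' = 9.0000 + 0.2000·0.25 = 9.0500

(-8.8876, 7.5303, -1.9480, 9.0500)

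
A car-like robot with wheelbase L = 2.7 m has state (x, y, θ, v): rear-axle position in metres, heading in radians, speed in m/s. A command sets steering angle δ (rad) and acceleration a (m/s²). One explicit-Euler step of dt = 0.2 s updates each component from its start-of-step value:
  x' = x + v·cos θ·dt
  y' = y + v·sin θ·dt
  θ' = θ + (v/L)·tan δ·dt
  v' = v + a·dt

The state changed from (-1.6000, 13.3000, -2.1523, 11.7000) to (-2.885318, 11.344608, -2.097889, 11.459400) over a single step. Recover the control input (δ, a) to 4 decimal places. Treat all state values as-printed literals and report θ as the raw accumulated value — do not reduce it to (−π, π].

a = (v'−v)/dt = (-0.240600)/0.2 = -1.2030
Δθ = θ'−θ = 0.054411;  (v·dt/L) = 11.7000·0.2/2.7 = 0.866667
tan δ = Δθ·L/(v·dt) = 0.062782  →  δ = 0.0627

δ = 0.0627, a = -1.2030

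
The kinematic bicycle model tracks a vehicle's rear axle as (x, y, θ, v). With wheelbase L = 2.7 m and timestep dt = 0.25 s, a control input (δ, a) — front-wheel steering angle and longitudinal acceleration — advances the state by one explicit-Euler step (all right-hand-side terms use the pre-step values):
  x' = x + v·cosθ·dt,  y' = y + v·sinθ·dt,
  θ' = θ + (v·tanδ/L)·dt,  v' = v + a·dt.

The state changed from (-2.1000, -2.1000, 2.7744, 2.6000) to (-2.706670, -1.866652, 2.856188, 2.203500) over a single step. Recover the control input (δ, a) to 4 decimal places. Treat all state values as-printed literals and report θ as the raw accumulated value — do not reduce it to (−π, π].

δ = 0.3275, a = -1.5860

a = (v'−v)/dt = (-0.396500)/0.25 = -1.5860
Δθ = θ'−θ = 0.081788;  (v·dt/L) = 2.6000·0.25/2.7 = 0.240741
tan δ = Δθ·L/(v·dt) = 0.339735  →  δ = 0.3275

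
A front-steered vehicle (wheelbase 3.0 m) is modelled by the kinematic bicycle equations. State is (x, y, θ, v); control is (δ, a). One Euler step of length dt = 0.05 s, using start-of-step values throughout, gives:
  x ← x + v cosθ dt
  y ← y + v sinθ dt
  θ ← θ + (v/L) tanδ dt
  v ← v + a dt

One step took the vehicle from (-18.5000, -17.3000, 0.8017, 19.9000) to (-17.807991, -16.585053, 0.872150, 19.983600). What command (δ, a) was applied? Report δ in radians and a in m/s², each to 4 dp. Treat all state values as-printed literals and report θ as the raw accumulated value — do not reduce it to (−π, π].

a = (v'−v)/dt = (0.083600)/0.05 = 1.6720
Δθ = θ'−θ = 0.070450;  (v·dt/L) = 19.9000·0.05/3.0 = 0.331667
tan δ = Δθ·L/(v·dt) = 0.212412  →  δ = 0.2093

δ = 0.2093, a = 1.6720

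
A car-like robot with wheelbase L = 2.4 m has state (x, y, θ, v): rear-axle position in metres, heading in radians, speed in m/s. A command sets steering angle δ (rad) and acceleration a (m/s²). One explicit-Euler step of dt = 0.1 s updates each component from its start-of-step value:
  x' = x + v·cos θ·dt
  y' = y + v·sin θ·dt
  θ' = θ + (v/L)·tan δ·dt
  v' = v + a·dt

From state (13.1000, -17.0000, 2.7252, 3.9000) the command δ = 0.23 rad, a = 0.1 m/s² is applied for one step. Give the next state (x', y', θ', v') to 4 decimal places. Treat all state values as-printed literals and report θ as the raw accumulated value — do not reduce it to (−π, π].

(12.7433, -16.8423, 2.7632, 3.9100)

x' = 13.1000 + 3.9000·cos(2.7252)·0.1 = 12.7433
y' = -17.0000 + 3.9000·sin(2.7252)·0.1 = -16.8423
θ' = 2.7252 + (3.9000/2.4)·tan(0.23)·0.1 = 2.7632
v' = 3.9000 + 0.1000·0.1 = 3.9100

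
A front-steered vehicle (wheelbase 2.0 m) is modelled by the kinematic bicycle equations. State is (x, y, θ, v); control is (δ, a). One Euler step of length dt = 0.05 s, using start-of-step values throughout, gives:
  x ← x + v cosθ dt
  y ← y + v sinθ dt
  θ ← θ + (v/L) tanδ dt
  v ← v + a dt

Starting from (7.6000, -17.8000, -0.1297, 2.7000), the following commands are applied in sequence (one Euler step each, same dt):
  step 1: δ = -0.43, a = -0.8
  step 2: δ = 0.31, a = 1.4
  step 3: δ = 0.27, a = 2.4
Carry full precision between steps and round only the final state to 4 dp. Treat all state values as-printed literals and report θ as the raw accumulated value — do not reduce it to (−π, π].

(8.0003, -17.8577, -0.1205, 2.8500)

after step 1 (δ=-0.43, a=-0.8): (7.733866, -17.817460, -0.160657, 2.660000)
after step 2 (δ=0.31, a=1.4): (7.865153, -17.838736, -0.139355, 2.730000)
after step 3 (δ=0.27, a=2.4): (8.000330, -17.857696, -0.120466, 2.850000)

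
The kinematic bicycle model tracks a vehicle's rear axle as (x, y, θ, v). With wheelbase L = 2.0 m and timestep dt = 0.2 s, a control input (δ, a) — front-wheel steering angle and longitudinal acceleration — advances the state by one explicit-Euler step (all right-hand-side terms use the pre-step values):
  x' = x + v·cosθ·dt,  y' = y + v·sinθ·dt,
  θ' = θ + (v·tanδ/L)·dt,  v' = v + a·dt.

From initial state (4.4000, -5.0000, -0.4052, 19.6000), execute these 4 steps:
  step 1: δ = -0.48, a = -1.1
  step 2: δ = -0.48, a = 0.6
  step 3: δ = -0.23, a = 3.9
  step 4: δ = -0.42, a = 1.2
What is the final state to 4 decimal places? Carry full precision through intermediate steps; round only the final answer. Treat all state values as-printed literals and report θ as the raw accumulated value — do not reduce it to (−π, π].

after step 1 (δ=-0.48, a=-1.1): (8.002572, -6.545274, -1.425597, 19.380000)
after step 2 (δ=-0.48, a=0.6): (8.563389, -10.380487, -2.434541, 19.500000)
after step 3 (δ=-0.23, a=3.9): (5.598295, -12.913908, -2.891121, 20.280000)
after step 4 (δ=-0.42, a=1.2): (1.668860, -13.919233, -3.796770, 20.520000)

(1.6689, -13.9192, -3.7968, 20.5200)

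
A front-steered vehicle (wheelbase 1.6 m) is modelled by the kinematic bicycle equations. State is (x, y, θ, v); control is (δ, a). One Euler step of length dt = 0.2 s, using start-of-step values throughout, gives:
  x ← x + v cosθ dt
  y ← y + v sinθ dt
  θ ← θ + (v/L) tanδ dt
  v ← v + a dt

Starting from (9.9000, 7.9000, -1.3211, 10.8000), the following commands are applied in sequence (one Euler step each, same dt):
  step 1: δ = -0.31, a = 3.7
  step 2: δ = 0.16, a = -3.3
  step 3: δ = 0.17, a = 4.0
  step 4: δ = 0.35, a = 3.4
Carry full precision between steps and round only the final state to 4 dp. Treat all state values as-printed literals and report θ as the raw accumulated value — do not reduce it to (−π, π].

(10.7766, -0.8786, -0.7544, 12.3600)

after step 1 (δ=-0.31, a=3.7): (10.433757, 5.806987, -1.753542, 11.540000)
after step 2 (δ=0.16, a=-3.3): (10.014323, 3.537419, -1.520752, 10.880000)
after step 3 (δ=0.17, a=4.0): (10.123174, 1.364143, -1.287299, 11.680000)
after step 4 (δ=0.35, a=3.4): (10.776588, -0.878611, -0.754357, 12.360000)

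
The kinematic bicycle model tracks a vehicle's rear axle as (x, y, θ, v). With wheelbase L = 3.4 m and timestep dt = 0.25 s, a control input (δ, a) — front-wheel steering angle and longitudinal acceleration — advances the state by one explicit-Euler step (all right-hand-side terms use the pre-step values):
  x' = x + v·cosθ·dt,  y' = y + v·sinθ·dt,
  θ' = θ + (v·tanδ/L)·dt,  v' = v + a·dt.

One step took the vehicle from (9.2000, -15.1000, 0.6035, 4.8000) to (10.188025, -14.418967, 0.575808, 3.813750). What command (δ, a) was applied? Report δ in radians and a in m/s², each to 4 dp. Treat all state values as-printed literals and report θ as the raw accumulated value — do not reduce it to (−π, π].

δ = -0.0783, a = -3.9450

a = (v'−v)/dt = (-0.986250)/0.25 = -3.9450
Δθ = θ'−θ = -0.027692;  (v·dt/L) = 4.8000·0.25/3.4 = 0.352941
tan δ = Δθ·L/(v·dt) = -0.078461  →  δ = -0.0783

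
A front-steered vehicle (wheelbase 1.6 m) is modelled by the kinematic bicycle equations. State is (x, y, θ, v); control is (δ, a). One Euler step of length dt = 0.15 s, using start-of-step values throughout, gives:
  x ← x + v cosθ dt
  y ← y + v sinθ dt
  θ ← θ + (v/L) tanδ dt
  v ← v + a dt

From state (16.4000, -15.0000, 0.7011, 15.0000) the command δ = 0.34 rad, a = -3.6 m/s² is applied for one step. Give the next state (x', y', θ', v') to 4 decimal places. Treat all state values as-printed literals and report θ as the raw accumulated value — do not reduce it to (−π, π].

(18.1193, -13.5486, 1.1985, 14.4600)

x' = 16.4000 + 15.0000·cos(0.7011)·0.15 = 18.1193
y' = -15.0000 + 15.0000·sin(0.7011)·0.15 = -13.5486
θ' = 0.7011 + (15.0000/1.6)·tan(0.34)·0.15 = 1.1985
v' = 15.0000 − 3.6000·0.15 = 14.4600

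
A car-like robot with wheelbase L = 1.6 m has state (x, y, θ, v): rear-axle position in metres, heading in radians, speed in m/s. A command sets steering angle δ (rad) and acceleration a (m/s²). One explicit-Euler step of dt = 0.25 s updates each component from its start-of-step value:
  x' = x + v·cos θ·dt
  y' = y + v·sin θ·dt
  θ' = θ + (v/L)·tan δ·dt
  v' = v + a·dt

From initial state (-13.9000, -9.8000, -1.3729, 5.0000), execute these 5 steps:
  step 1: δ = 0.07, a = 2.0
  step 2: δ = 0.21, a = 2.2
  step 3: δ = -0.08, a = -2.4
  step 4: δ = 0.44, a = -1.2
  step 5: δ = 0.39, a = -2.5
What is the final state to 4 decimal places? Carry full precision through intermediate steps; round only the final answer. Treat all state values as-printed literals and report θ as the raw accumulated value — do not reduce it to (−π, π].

(-11.3040, -15.9356, -0.4791, 4.5250)

after step 1 (δ=0.07, a=2.0): (-13.654241, -11.025603, -1.318123, 5.500000)
after step 2 (δ=0.21, a=2.2): (-13.310500, -12.356943, -1.134954, 6.050000)
after step 3 (δ=-0.08, a=-2.4): (-12.671962, -13.728047, -1.210740, 5.450000)
after step 4 (δ=0.44, a=-1.2): (-12.191917, -15.003179, -0.809841, 5.150000)
after step 5 (δ=0.39, a=-2.5): (-11.304040, -15.935558, -0.479071, 4.525000)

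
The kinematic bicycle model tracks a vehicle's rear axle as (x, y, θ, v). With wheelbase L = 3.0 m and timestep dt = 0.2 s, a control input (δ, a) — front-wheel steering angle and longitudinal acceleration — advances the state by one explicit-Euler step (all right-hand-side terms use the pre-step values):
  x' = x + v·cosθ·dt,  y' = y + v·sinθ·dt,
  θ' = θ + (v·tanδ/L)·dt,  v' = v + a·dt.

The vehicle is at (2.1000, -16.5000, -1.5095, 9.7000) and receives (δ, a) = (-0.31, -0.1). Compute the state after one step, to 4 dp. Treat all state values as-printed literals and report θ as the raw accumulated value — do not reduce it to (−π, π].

(2.2188, -18.4364, -1.7166, 9.6800)

x' = 2.1000 + 9.7000·cos(-1.5095)·0.2 = 2.2188
y' = -16.5000 + 9.7000·sin(-1.5095)·0.2 = -18.4364
θ' = -1.5095 + (9.7000/3.0)·tan(-0.31)·0.2 = -1.7166
v' = 9.7000 − 0.1000·0.2 = 9.6800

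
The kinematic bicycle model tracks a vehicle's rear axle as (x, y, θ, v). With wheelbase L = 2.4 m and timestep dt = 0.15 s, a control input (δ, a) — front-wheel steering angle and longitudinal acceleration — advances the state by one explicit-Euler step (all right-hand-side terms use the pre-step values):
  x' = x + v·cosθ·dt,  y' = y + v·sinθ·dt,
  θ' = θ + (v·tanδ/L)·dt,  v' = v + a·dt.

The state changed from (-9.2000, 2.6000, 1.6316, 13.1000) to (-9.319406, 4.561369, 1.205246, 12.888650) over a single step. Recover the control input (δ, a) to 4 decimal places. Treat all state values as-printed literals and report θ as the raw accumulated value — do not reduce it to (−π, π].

δ = -0.4801, a = -1.4090

a = (v'−v)/dt = (-0.211350)/0.15 = -1.4090
Δθ = θ'−θ = -0.426354;  (v·dt/L) = 13.1000·0.15/2.4 = 0.818750
tan δ = Δθ·L/(v·dt) = -0.520738  →  δ = -0.4801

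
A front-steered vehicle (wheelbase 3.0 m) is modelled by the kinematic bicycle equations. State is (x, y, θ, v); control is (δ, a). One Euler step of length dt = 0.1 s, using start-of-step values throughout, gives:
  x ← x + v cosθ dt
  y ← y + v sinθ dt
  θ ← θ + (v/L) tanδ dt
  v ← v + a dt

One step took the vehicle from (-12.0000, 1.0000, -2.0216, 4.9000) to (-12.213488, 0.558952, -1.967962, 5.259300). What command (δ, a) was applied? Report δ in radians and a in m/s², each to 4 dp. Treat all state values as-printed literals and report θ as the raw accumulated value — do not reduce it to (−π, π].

δ = 0.3173, a = 3.5930

a = (v'−v)/dt = (0.359300)/0.1 = 3.5930
Δθ = θ'−θ = 0.053638;  (v·dt/L) = 4.9000·0.1/3.0 = 0.163333
tan δ = Δθ·L/(v·dt) = 0.328396  →  δ = 0.3173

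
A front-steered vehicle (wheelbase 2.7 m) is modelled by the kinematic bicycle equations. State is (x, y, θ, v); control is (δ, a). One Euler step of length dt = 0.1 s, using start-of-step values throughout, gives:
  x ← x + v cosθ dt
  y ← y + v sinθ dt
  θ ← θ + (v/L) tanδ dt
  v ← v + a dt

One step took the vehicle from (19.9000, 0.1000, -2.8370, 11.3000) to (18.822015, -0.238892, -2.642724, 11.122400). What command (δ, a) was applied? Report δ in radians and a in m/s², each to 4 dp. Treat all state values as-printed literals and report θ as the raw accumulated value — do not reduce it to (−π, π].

δ = 0.4346, a = -1.7760

a = (v'−v)/dt = (-0.177600)/0.1 = -1.7760
Δθ = θ'−θ = 0.194276;  (v·dt/L) = 11.3000·0.1/2.7 = 0.418519
tan δ = Δθ·L/(v·dt) = 0.464199  →  δ = 0.4346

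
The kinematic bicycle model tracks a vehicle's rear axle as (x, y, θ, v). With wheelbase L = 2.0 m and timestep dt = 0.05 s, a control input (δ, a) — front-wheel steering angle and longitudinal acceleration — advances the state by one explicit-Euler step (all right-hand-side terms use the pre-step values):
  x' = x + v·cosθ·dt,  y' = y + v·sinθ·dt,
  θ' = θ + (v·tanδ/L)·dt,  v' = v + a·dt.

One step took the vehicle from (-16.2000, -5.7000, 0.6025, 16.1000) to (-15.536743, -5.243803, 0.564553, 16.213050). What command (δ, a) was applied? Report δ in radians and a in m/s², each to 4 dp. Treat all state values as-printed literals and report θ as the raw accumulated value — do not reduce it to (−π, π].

a = (v'−v)/dt = (0.113050)/0.05 = 2.2610
Δθ = θ'−θ = -0.037947;  (v·dt/L) = 16.1000·0.05/2.0 = 0.402500
tan δ = Δθ·L/(v·dt) = -0.094278  →  δ = -0.0940

δ = -0.0940, a = 2.2610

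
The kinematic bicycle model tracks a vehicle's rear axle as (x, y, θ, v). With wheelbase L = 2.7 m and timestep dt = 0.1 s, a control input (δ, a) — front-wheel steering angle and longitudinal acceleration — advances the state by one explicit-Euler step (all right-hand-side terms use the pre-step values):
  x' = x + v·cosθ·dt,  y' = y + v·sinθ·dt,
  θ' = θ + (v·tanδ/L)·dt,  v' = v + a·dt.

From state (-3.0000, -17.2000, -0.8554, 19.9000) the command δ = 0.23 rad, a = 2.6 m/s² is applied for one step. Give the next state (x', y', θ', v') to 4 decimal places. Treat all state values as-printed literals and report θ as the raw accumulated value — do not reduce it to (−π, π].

(-1.6947, -18.7021, -0.6828, 20.1600)

x' = -3.0000 + 19.9000·cos(-0.8554)·0.1 = -1.6947
y' = -17.2000 + 19.9000·sin(-0.8554)·0.1 = -18.7021
θ' = -0.8554 + (19.9000/2.7)·tan(0.23)·0.1 = -0.6828
v' = 19.9000 + 2.6000·0.1 = 20.1600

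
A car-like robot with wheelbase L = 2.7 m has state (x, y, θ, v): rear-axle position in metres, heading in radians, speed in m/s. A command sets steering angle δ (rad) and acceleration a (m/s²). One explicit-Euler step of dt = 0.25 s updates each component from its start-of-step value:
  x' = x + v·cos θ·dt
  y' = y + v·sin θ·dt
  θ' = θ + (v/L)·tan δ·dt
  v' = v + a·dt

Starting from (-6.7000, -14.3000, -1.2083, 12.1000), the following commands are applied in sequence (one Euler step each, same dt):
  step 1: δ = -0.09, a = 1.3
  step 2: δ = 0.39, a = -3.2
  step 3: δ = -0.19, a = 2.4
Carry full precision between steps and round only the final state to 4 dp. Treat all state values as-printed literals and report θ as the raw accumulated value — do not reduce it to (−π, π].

after step 1 (δ=-0.09, a=1.3): (-5.627306, -17.128419, -1.309406, 12.425000)
after step 2 (δ=0.39, a=-3.2): (-4.824579, -20.129155, -0.836503, 11.625000)
after step 3 (δ=-0.19, a=2.4): (-2.877209, -22.286477, -1.043514, 12.225000)

(-2.8772, -22.2865, -1.0435, 12.2250)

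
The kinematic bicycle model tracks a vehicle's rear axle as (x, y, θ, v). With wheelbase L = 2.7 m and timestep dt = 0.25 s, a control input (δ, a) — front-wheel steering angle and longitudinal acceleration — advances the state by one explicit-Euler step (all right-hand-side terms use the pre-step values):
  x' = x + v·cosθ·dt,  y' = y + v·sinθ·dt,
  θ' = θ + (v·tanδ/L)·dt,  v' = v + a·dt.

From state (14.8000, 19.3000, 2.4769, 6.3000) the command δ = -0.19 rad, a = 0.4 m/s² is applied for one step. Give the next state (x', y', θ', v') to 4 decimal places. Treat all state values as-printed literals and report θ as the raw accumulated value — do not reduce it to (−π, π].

x' = 14.8000 + 6.3000·cos(2.4769)·0.25 = 13.5603
y' = 19.3000 + 6.3000·sin(2.4769)·0.25 = 20.2715
θ' = 2.4769 + (6.3000/2.7)·tan(-0.19)·0.25 = 2.3647
v' = 6.3000 + 0.4000·0.25 = 6.4000

(13.5603, 20.2715, 2.3647, 6.4000)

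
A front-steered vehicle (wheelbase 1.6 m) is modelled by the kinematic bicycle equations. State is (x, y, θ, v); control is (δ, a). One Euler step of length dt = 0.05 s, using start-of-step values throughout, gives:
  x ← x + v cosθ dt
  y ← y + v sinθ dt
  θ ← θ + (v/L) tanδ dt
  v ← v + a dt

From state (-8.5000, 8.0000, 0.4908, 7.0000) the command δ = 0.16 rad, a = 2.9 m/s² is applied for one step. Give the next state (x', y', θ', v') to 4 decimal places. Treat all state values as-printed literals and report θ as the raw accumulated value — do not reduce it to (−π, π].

x' = -8.5000 + 7.0000·cos(0.4908)·0.05 = -8.1913
y' = 8.0000 + 7.0000·sin(0.4908)·0.05 = 8.1650
θ' = 0.4908 + (7.0000/1.6)·tan(0.16)·0.05 = 0.5261
v' = 7.0000 + 2.9000·0.05 = 7.1450

(-8.1913, 8.1650, 0.5261, 7.1450)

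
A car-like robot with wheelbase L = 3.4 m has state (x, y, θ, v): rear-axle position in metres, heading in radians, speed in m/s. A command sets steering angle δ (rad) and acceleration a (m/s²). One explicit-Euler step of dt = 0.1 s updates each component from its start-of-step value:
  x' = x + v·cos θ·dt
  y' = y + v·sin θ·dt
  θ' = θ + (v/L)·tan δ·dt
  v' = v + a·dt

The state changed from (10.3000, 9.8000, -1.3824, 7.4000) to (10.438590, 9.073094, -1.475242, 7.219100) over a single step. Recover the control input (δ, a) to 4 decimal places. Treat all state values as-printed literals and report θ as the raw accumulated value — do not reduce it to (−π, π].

a = (v'−v)/dt = (-0.180900)/0.1 = -1.8090
Δθ = θ'−θ = -0.092842;  (v·dt/L) = 7.4000·0.1/3.4 = 0.217647
tan δ = Δθ·L/(v·dt) = -0.426571  →  δ = -0.4032

δ = -0.4032, a = -1.8090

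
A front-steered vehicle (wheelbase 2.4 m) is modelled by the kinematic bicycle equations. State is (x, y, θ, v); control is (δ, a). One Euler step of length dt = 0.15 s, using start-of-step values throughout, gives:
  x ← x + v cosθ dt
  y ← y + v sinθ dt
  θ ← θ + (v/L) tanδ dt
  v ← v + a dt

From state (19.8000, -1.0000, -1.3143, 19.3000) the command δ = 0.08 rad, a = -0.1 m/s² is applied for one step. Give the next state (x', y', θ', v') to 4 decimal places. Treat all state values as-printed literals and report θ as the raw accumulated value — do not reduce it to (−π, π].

x' = 19.8000 + 19.3000·cos(-1.3143)·0.15 = 20.5344
y' = -1.0000 + 19.3000·sin(-1.3143)·0.15 = -3.8003
θ' = -1.3143 + (19.3000/2.4)·tan(0.08)·0.15 = -1.2176
v' = 19.3000 − 0.1000·0.15 = 19.2850

(20.5344, -3.8003, -1.2176, 19.2850)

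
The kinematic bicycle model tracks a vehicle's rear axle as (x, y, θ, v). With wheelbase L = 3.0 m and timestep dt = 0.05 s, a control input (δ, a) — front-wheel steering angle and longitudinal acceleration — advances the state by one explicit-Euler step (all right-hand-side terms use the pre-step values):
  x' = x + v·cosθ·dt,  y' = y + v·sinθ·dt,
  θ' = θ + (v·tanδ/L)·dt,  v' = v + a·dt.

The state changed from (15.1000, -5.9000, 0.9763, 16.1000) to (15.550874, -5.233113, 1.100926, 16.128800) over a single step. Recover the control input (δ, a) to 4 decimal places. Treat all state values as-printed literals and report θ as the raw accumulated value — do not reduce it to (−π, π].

a = (v'−v)/dt = (0.028800)/0.05 = 0.5760
Δθ = θ'−θ = 0.124626;  (v·dt/L) = 16.1000·0.05/3.0 = 0.268333
tan δ = Δθ·L/(v·dt) = 0.464445  →  δ = 0.4348

δ = 0.4348, a = 0.5760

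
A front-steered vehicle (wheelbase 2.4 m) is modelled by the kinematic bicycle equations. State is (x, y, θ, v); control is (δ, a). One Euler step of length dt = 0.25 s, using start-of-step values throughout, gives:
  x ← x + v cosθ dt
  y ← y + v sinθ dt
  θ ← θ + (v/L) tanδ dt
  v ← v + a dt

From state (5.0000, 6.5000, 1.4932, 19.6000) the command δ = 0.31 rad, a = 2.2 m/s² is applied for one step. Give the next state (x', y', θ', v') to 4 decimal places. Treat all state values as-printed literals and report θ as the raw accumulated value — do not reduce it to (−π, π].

(5.3798, 11.3853, 2.1472, 20.1500)

x' = 5.0000 + 19.6000·cos(1.4932)·0.25 = 5.3798
y' = 6.5000 + 19.6000·sin(1.4932)·0.25 = 11.3853
θ' = 1.4932 + (19.6000/2.4)·tan(0.31)·0.25 = 2.1472
v' = 19.6000 + 2.2000·0.25 = 20.1500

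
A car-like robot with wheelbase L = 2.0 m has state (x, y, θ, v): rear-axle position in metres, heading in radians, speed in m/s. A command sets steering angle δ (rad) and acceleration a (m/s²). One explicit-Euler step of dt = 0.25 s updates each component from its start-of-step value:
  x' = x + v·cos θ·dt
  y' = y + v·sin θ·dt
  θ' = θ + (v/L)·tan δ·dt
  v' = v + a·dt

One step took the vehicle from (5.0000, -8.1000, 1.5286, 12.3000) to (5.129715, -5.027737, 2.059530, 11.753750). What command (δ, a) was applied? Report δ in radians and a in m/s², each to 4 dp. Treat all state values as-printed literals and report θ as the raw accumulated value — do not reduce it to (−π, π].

a = (v'−v)/dt = (-0.546250)/0.25 = -2.1850
Δθ = θ'−θ = 0.530930;  (v·dt/L) = 12.3000·0.25/2.0 = 1.537500
tan δ = Δθ·L/(v·dt) = 0.345320  →  δ = 0.3325

δ = 0.3325, a = -2.1850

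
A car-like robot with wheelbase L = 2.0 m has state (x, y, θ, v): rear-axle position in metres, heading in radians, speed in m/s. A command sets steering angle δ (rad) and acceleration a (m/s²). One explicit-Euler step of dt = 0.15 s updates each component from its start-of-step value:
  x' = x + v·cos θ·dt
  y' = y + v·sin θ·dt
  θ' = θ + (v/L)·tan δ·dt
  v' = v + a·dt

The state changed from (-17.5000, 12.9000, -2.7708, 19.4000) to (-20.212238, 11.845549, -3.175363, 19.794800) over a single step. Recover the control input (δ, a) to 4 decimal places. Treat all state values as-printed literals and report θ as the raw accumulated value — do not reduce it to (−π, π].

a = (v'−v)/dt = (0.394800)/0.15 = 2.6320
Δθ = θ'−θ = -0.404563;  (v·dt/L) = 19.4000·0.15/2.0 = 1.455000
tan δ = Δθ·L/(v·dt) = -0.278050  →  δ = -0.2712

δ = -0.2712, a = 2.6320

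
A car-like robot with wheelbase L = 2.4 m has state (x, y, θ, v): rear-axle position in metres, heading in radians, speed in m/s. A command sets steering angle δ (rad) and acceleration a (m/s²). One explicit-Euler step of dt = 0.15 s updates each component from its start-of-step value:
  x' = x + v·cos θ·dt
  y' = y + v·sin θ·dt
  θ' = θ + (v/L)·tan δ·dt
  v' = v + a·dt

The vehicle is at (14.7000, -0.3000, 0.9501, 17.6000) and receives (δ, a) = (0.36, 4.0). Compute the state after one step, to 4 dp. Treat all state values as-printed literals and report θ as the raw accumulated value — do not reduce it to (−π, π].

x' = 14.7000 + 17.6000·cos(0.9501)·0.15 = 16.2354
y' = -0.3000 + 17.6000·sin(0.9501)·0.15 = 1.8476
θ' = 0.9501 + (17.6000/2.4)·tan(0.36)·0.15 = 1.3641
v' = 17.6000 + 4.0000·0.15 = 18.2000

(16.2354, 1.8476, 1.3641, 18.2000)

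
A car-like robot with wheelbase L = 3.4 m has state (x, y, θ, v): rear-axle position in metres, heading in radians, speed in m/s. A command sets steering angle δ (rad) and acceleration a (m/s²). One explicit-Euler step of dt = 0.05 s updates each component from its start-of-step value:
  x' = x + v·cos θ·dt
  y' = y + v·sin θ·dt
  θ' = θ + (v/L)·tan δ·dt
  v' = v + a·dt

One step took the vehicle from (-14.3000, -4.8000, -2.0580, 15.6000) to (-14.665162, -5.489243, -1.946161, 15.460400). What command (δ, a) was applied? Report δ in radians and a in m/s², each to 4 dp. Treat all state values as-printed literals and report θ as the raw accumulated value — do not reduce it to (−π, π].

δ = 0.4536, a = -2.7920

a = (v'−v)/dt = (-0.139600)/0.05 = -2.7920
Δθ = θ'−θ = 0.111839;  (v·dt/L) = 15.6000·0.05/3.4 = 0.229412
tan δ = Δθ·L/(v·dt) = 0.487503  →  δ = 0.4536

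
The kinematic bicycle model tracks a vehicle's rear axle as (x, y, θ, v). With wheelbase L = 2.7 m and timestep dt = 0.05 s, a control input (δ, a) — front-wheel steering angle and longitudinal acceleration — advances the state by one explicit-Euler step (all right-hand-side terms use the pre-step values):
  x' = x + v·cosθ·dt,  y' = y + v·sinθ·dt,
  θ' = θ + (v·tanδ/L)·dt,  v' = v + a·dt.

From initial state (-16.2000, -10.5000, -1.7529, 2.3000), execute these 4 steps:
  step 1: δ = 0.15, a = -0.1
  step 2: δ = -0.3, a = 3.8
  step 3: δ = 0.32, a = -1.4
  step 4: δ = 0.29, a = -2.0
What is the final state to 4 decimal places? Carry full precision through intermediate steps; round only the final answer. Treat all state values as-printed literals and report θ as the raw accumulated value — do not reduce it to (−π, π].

after step 1 (δ=0.15, a=-0.1): (-16.220826, -10.613098, -1.746463, 2.295000)
after step 2 (δ=-0.3, a=3.8): (-16.240881, -10.726082, -1.759610, 2.485000)
after step 3 (δ=0.32, a=-1.4): (-16.264201, -10.848124, -1.744360, 2.415000)
after step 4 (δ=0.29, a=-2.0): (-16.285054, -10.967060, -1.731014, 2.315000)

(-16.2851, -10.9671, -1.7310, 2.3150)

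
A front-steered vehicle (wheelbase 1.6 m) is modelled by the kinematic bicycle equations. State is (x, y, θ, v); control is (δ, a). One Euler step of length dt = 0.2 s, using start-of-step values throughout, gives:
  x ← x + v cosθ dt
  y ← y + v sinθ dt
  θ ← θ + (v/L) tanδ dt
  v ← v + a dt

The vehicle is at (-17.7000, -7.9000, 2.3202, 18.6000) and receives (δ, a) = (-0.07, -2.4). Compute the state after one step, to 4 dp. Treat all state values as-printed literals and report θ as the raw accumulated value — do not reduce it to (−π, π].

x' = -17.7000 + 18.6000·cos(2.3202)·0.2 = -20.2341
y' = -7.9000 + 18.6000·sin(2.3202)·0.2 = -5.1766
θ' = 2.3202 + (18.6000/1.6)·tan(-0.07)·0.2 = 2.1572
v' = 18.6000 − 2.4000·0.2 = 18.1200

(-20.2341, -5.1766, 2.1572, 18.1200)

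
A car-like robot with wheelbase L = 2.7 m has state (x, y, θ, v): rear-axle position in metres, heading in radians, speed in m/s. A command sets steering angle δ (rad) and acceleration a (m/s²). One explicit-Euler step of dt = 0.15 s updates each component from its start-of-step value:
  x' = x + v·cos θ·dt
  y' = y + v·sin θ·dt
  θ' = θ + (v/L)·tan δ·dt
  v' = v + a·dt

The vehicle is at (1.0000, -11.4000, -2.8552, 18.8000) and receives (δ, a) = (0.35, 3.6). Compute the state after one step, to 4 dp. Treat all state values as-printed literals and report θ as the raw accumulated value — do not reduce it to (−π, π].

x' = 1.0000 + 18.8000·cos(-2.8552)·0.15 = -1.7051
y' = -11.4000 + 18.8000·sin(-2.8552)·0.15 = -12.1966
θ' = -2.8552 + (18.8000/2.7)·tan(0.35)·0.15 = -2.4739
v' = 18.8000 + 3.6000·0.15 = 19.3400

(-1.7051, -12.1966, -2.4739, 19.3400)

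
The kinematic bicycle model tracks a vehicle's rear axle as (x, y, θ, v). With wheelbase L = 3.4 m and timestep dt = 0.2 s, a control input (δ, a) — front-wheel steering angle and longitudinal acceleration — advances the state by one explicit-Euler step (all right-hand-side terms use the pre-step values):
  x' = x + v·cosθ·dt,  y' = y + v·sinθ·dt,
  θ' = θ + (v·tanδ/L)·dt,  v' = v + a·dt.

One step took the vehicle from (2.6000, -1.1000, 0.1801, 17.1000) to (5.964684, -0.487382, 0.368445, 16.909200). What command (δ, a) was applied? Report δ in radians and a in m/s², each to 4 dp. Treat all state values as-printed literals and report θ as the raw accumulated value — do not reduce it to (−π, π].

δ = 0.1851, a = -0.9540

a = (v'−v)/dt = (-0.190800)/0.2 = -0.9540
Δθ = θ'−θ = 0.188345;  (v·dt/L) = 17.1000·0.2/3.4 = 1.005882
tan δ = Δθ·L/(v·dt) = 0.187244  →  δ = 0.1851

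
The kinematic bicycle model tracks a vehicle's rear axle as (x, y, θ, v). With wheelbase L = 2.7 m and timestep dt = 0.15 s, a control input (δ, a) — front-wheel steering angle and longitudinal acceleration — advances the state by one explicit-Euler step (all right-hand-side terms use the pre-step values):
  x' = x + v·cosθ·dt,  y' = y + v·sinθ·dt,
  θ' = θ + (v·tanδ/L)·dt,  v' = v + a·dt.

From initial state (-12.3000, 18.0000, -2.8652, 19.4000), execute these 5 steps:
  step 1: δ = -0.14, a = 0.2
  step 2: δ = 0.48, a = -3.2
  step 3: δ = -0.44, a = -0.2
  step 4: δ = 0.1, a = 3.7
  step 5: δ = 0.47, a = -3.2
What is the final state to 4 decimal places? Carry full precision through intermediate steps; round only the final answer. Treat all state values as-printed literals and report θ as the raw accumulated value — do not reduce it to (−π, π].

after step 1 (δ=-0.14, a=0.2): (-15.099554, 17.205899, -3.017082, 19.430000)
after step 2 (δ=0.48, a=-3.2): (-17.991492, 16.843951, -2.455112, 18.950000)
after step 3 (δ=-0.44, a=-0.2): (-20.190113, 15.042320, -2.950739, 18.920000)
after step 4 (δ=0.1, a=3.7): (-22.976582, 14.503961, -2.845276, 19.475000)
after step 5 (δ=0.47, a=-3.2): (-25.770520, 13.650959, -2.295686, 18.995000)

(-25.7705, 13.6510, -2.2957, 18.9950)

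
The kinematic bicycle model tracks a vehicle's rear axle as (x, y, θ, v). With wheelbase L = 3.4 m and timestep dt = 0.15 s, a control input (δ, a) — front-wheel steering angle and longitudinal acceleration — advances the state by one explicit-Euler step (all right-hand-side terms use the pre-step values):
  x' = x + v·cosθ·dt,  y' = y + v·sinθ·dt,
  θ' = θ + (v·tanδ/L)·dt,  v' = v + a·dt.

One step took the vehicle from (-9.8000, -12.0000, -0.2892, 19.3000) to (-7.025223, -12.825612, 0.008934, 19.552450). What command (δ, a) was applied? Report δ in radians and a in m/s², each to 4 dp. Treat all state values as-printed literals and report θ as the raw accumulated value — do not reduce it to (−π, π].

a = (v'−v)/dt = (0.252450)/0.15 = 1.6830
Δθ = θ'−θ = 0.298134;  (v·dt/L) = 19.3000·0.15/3.4 = 0.851471
tan δ = Δθ·L/(v·dt) = 0.350140  →  δ = 0.3368

δ = 0.3368, a = 1.6830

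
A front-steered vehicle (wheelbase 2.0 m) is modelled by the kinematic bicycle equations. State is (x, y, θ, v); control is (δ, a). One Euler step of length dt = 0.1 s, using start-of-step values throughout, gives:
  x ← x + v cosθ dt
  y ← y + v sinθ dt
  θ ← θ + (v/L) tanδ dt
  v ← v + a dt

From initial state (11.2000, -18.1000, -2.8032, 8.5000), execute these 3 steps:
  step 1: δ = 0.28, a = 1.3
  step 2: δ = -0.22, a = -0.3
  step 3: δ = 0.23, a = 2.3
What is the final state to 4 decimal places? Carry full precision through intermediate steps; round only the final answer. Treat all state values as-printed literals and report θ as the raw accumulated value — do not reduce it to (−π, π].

(8.8215, -19.0720, -2.6768, 8.8300)

after step 1 (δ=0.28, a=1.3): (10.398204, -18.382176, -2.680989, 8.630000)
after step 2 (δ=-0.22, a=-0.3): (9.625142, -18.765769, -2.777481, 8.600000)
after step 3 (δ=0.23, a=2.3): (8.821523, -19.072032, -2.676800, 8.830000)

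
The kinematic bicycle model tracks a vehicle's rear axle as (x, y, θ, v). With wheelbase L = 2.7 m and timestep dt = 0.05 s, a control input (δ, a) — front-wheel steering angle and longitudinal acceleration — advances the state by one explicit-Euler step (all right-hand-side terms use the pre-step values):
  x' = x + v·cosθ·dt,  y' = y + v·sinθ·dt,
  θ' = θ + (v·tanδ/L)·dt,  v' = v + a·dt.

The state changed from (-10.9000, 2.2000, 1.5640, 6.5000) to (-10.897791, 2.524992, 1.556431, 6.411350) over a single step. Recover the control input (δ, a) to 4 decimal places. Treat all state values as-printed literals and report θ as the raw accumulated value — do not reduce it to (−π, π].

δ = -0.0628, a = -1.7730

a = (v'−v)/dt = (-0.088650)/0.05 = -1.7730
Δθ = θ'−θ = -0.007569;  (v·dt/L) = 6.5000·0.05/2.7 = 0.120370
tan δ = Δθ·L/(v·dt) = -0.062881  →  δ = -0.0628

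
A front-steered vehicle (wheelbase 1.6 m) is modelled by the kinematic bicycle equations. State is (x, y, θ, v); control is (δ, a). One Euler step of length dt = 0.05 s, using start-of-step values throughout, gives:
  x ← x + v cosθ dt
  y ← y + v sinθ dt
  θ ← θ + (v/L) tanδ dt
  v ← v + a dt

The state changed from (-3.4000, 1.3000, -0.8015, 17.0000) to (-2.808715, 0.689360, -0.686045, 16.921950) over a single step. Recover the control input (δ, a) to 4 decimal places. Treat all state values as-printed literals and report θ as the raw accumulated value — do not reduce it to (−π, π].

δ = 0.2140, a = -1.5610

a = (v'−v)/dt = (-0.078050)/0.05 = -1.5610
Δθ = θ'−θ = 0.115455;  (v·dt/L) = 17.0000·0.05/1.6 = 0.531250
tan δ = Δθ·L/(v·dt) = 0.217327  →  δ = 0.2140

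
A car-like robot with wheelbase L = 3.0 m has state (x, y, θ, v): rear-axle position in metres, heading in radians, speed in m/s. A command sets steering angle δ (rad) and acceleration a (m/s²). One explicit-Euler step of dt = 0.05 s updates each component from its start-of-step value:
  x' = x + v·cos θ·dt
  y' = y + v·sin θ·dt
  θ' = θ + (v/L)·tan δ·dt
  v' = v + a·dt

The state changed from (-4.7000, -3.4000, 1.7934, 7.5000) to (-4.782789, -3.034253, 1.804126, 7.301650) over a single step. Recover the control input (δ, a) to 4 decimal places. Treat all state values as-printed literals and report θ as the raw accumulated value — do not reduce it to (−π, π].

δ = 0.0856, a = -3.9670

a = (v'−v)/dt = (-0.198350)/0.05 = -3.9670
Δθ = θ'−θ = 0.010726;  (v·dt/L) = 7.5000·0.05/3.0 = 0.125000
tan δ = Δθ·L/(v·dt) = 0.085808  →  δ = 0.0856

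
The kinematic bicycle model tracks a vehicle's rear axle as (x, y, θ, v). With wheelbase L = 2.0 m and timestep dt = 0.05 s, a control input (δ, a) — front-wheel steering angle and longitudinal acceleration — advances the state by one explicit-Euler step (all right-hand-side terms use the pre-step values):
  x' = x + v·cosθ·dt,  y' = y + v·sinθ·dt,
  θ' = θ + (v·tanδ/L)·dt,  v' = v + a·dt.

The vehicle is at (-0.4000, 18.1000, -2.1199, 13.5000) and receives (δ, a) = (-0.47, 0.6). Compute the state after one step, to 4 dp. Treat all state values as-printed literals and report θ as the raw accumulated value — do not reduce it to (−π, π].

x' = -0.4000 + 13.5000·cos(-2.1199)·0.05 = -0.7523
y' = 18.1000 + 13.5000·sin(-2.1199)·0.05 = 17.5242
θ' = -2.1199 + (13.5000/2.0)·tan(-0.47)·0.05 = -2.2913
v' = 13.5000 + 0.6000·0.05 = 13.5300

(-0.7523, 17.5242, -2.2913, 13.5300)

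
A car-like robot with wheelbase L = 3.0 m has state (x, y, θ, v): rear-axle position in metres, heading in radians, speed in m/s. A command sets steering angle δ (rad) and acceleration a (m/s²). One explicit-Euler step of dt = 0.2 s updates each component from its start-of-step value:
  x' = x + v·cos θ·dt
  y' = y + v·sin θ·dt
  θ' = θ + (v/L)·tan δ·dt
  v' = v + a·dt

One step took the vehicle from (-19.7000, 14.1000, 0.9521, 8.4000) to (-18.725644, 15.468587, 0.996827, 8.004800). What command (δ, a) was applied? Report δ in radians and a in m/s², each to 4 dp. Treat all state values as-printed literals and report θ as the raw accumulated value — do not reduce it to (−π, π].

δ = 0.0797, a = -1.9760

a = (v'−v)/dt = (-0.395200)/0.2 = -1.9760
Δθ = θ'−θ = 0.044727;  (v·dt/L) = 8.4000·0.2/3.0 = 0.560000
tan δ = Δθ·L/(v·dt) = 0.079870  →  δ = 0.0797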